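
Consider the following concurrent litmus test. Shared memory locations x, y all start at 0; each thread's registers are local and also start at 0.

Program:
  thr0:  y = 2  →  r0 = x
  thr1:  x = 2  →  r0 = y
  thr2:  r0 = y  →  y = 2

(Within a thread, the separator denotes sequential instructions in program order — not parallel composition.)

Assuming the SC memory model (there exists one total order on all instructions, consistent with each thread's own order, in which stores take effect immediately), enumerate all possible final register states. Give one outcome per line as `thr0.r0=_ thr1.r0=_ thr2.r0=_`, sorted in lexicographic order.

outcome vector order: (thr0.r0,thr1.r0,thr2.r0)
|SC outcomes| = 6

thr0.r0=0 thr1.r0=2 thr2.r0=0
thr0.r0=0 thr1.r0=2 thr2.r0=2
thr0.r0=2 thr1.r0=0 thr2.r0=0
thr0.r0=2 thr1.r0=0 thr2.r0=2
thr0.r0=2 thr1.r0=2 thr2.r0=0
thr0.r0=2 thr1.r0=2 thr2.r0=2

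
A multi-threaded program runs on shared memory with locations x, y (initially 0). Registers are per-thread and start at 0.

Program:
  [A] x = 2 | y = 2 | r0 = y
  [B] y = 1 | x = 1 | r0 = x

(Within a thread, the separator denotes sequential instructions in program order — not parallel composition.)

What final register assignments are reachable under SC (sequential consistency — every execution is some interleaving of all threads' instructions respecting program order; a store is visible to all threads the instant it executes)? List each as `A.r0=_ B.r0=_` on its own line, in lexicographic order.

A.r0=1 B.r0=1
A.r0=2 B.r0=1
A.r0=2 B.r0=2

outcome vector order: (A.r0,B.r0)
|SC outcomes| = 3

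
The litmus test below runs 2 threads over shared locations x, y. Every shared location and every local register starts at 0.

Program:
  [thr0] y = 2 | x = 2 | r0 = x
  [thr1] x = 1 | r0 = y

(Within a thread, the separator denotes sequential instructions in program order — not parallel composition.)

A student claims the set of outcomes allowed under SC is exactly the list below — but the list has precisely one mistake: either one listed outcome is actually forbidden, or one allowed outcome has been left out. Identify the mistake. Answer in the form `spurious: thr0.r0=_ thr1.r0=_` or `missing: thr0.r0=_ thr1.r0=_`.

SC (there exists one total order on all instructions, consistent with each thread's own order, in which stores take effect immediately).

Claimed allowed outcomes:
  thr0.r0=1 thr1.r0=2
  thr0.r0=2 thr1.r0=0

outcome vector order: (thr0.r0,thr1.r0)
SC (3): 1/2, 2/0, 2/2
SC∖claimed = {2/2}

missing: thr0.r0=2 thr1.r0=2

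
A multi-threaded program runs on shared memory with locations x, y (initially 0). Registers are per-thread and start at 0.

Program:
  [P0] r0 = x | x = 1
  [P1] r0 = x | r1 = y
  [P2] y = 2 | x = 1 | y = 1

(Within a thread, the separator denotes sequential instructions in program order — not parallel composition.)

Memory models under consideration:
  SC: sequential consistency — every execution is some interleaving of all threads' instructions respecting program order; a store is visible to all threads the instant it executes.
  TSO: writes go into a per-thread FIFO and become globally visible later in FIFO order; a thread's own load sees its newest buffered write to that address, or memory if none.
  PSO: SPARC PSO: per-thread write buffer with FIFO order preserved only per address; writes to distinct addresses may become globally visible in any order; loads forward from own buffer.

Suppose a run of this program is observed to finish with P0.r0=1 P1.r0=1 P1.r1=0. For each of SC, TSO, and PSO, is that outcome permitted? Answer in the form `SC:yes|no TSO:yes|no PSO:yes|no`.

SC:no TSO:no PSO:yes

outcome vector order: (P0.r0,P1.r0,P1.r1)
SC (11): <0 0 0>, <0 0 1>, <0 0 2>, <0 1 0>, <0 1 1>, <0 1 2>, <1 0 0>, <1 0 1>, <1 0 2>, <1 1 1>, <1 1 2>
TSO (11): <0 0 0>, <0 0 1>, <0 0 2>, <0 1 0>, <0 1 1>, <0 1 2>, <1 0 0>, <1 0 1>, <1 0 2>, <1 1 1>, <1 1 2>
PSO (12): <0 0 0>, <0 0 1>, <0 0 2>, <0 1 0>, <0 1 1>, <0 1 2>, <1 0 0>, <1 0 1>, <1 0 2>, <1 1 0>, <1 1 1>, <1 1 2>
target <1 1 0> ∈ {PSO}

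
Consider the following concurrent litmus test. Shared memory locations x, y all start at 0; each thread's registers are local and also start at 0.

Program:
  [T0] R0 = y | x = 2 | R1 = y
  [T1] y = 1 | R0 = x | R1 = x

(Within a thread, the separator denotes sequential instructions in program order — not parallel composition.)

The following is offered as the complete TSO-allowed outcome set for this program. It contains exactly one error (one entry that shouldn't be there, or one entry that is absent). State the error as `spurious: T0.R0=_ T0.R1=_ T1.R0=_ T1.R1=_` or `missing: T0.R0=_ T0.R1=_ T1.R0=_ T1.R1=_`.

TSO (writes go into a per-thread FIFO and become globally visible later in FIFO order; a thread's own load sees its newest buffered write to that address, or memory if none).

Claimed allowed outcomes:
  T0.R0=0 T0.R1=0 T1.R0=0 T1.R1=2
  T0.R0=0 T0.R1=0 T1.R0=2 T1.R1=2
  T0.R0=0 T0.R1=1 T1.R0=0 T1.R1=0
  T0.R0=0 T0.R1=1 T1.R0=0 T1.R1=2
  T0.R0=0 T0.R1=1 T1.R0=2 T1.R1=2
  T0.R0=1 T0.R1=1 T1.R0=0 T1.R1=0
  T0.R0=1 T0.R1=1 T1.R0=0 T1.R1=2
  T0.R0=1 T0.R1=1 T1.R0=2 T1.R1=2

outcome vector order: (T0.R0,T0.R1,T1.R0,T1.R1)
TSO: 9 outcomes — {<0 0 0 0> <0 0 0 2> <0 0 2 2> <0 1 0 0> <0 1 0 2> <0 1 2 2> <1 1 0 0> <1 1 0 2> <1 1 2 2>}
TSO∖claimed = {<0 0 0 0>}

missing: T0.R0=0 T0.R1=0 T1.R0=0 T1.R1=0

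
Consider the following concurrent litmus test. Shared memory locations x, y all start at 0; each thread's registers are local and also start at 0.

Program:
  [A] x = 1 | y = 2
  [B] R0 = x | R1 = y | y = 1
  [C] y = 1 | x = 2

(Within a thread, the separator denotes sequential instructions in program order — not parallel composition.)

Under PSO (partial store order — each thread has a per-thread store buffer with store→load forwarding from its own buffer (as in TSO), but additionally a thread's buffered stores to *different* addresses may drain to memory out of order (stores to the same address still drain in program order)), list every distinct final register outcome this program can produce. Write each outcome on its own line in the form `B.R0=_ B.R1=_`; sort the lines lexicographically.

B.R0=0 B.R1=0
B.R0=0 B.R1=1
B.R0=0 B.R1=2
B.R0=1 B.R1=0
B.R0=1 B.R1=1
B.R0=1 B.R1=2
B.R0=2 B.R1=0
B.R0=2 B.R1=1
B.R0=2 B.R1=2

outcome vector order: (B.R0,B.R1)
|PSO outcomes| = 9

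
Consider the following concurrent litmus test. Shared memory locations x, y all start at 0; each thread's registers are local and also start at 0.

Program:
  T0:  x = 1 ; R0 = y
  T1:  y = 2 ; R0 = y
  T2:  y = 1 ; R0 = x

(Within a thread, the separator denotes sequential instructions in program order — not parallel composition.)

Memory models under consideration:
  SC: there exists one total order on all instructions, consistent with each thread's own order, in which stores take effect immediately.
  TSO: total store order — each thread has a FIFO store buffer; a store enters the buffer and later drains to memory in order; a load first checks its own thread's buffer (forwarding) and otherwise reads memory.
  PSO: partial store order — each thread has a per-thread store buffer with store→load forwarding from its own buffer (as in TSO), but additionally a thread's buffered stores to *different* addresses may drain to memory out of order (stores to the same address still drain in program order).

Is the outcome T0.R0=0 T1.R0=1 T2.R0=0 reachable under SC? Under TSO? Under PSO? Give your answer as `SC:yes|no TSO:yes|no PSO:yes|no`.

SC:no TSO:yes PSO:yes

outcome vector order: (T0.R0,T1.R0,T2.R0)
[SC] allowed = {(0,1,1), (0,2,1), (1,1,0), (1,1,1), (1,2,0), (1,2,1), (2,1,1), (2,2,0), (2,2,1)}
[TSO] allowed = {(0,1,0), (0,1,1), (0,2,0), (0,2,1), (1,1,0), (1,1,1), (1,2,0), (1,2,1), (2,1,0), (2,1,1), (2,2,0), (2,2,1)}
[PSO] allowed = {(0,1,0), (0,1,1), (0,2,0), (0,2,1), (1,1,0), (1,1,1), (1,2,0), (1,2,1), (2,1,0), (2,1,1), (2,2,0), (2,2,1)}
target (0,1,0) ∈ {TSO,PSO}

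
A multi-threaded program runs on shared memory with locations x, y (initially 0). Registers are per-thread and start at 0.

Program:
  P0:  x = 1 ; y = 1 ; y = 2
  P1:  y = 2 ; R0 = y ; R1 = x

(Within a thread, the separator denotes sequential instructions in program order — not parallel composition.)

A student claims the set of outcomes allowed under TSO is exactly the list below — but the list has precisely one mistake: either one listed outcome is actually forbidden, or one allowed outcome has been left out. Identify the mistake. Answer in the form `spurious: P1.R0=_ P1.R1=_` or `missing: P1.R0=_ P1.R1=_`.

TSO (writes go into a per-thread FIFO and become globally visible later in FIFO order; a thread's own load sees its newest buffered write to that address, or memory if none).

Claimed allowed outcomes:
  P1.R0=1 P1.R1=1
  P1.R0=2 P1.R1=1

missing: P1.R0=2 P1.R1=0

outcome vector order: (P1.R0,P1.R1)
[TSO] allowed = {(1,1); (2,0); (2,1)}
TSO∖claimed = {(2,0)}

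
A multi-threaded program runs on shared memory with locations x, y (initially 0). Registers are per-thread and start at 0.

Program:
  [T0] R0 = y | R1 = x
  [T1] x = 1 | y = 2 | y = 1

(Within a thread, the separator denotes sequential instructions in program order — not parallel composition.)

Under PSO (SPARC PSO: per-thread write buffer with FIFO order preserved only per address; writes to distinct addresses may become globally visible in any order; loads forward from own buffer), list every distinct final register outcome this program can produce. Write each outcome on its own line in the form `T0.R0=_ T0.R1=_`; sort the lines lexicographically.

outcome vector order: (T0.R0,T0.R1)
|PSO outcomes| = 6

T0.R0=0 T0.R1=0
T0.R0=0 T0.R1=1
T0.R0=1 T0.R1=0
T0.R0=1 T0.R1=1
T0.R0=2 T0.R1=0
T0.R0=2 T0.R1=1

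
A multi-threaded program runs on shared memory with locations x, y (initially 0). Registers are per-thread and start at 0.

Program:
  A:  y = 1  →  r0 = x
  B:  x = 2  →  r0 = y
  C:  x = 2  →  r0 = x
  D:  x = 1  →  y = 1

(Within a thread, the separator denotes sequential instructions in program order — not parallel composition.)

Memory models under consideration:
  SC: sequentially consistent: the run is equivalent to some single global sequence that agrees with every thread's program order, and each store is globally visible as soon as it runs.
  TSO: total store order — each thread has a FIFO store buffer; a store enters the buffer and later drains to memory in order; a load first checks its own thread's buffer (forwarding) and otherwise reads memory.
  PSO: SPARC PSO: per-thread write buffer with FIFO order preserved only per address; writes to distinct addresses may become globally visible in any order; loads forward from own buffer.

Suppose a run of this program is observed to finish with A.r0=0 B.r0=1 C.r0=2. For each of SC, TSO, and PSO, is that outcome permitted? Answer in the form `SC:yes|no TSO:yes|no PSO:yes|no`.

outcome vector order: (A.r0,B.r0,C.r0)
under SC → <0 1 1>, <0 1 2>, <1 0 1>, <1 0 2>, <1 1 1>, <1 1 2>, <2 0 1>, <2 0 2>, <2 1 1>, <2 1 2>
under TSO → <0 0 1>, <0 0 2>, <0 1 1>, <0 1 2>, <1 0 1>, <1 0 2>, <1 1 1>, <1 1 2>, <2 0 1>, <2 0 2>, <2 1 1>, <2 1 2>
under PSO → <0 0 1>, <0 0 2>, <0 1 1>, <0 1 2>, <1 0 1>, <1 0 2>, <1 1 1>, <1 1 2>, <2 0 1>, <2 0 2>, <2 1 1>, <2 1 2>
target <0 1 2> ∈ {SC,TSO,PSO}

SC:yes TSO:yes PSO:yes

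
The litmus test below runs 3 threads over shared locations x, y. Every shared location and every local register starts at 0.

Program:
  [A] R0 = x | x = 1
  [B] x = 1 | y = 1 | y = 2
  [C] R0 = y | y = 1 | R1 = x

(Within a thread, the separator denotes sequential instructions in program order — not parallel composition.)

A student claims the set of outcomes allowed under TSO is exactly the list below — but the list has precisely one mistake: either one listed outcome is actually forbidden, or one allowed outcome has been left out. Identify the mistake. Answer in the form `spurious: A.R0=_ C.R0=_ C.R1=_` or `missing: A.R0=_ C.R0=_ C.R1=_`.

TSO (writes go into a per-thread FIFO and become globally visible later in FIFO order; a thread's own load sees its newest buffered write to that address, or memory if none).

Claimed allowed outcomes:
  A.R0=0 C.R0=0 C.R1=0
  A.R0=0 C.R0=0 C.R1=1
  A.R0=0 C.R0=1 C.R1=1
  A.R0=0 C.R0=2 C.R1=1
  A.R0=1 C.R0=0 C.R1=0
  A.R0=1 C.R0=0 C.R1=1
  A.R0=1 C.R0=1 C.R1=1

outcome vector order: (A.R0,C.R0,C.R1)
TSO (8): 000, 001, 011, 021, 100, 101, 111, 121
TSO∖claimed = {121}

missing: A.R0=1 C.R0=2 C.R1=1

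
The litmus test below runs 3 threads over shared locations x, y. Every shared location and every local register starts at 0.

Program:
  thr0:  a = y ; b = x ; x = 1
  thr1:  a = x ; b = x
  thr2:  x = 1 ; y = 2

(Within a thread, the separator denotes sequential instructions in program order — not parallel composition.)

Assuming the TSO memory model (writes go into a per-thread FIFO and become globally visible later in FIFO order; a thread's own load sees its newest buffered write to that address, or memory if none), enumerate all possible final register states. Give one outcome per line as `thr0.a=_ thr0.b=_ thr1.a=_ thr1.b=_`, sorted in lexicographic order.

thr0.a=0 thr0.b=0 thr1.a=0 thr1.b=0
thr0.a=0 thr0.b=0 thr1.a=0 thr1.b=1
thr0.a=0 thr0.b=0 thr1.a=1 thr1.b=1
thr0.a=0 thr0.b=1 thr1.a=0 thr1.b=0
thr0.a=0 thr0.b=1 thr1.a=0 thr1.b=1
thr0.a=0 thr0.b=1 thr1.a=1 thr1.b=1
thr0.a=2 thr0.b=1 thr1.a=0 thr1.b=0
thr0.a=2 thr0.b=1 thr1.a=0 thr1.b=1
thr0.a=2 thr0.b=1 thr1.a=1 thr1.b=1

outcome vector order: (thr0.a,thr0.b,thr1.a,thr1.b)
|TSO outcomes| = 9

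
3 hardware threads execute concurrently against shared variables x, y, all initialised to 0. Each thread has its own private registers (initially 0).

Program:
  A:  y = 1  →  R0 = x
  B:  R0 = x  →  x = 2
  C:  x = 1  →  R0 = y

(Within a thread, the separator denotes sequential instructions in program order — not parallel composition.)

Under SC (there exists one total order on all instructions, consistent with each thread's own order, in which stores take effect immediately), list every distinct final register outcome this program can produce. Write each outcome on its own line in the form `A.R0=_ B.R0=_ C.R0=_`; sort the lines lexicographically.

outcome vector order: (A.R0,B.R0,C.R0)
|SC outcomes| = 10

A.R0=0 B.R0=0 C.R0=1
A.R0=0 B.R0=1 C.R0=1
A.R0=1 B.R0=0 C.R0=0
A.R0=1 B.R0=0 C.R0=1
A.R0=1 B.R0=1 C.R0=0
A.R0=1 B.R0=1 C.R0=1
A.R0=2 B.R0=0 C.R0=0
A.R0=2 B.R0=0 C.R0=1
A.R0=2 B.R0=1 C.R0=0
A.R0=2 B.R0=1 C.R0=1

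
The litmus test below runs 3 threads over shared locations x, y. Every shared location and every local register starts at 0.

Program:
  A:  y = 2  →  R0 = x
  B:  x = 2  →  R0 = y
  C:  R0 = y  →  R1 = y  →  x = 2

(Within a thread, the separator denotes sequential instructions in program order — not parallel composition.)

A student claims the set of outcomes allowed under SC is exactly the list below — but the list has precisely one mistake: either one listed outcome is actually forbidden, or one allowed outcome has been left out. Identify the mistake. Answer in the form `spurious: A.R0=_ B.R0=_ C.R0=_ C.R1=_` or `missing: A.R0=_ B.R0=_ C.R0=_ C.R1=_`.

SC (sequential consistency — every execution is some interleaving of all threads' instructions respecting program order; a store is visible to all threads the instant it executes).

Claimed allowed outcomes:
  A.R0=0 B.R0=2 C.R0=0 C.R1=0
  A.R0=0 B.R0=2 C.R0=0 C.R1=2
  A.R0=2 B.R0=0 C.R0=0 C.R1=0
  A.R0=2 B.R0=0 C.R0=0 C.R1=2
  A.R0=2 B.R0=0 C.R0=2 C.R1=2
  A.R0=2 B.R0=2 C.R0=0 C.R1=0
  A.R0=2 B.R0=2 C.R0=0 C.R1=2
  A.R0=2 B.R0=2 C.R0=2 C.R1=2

missing: A.R0=0 B.R0=2 C.R0=2 C.R1=2

outcome vector order: (A.R0,B.R0,C.R0,C.R1)
SC: 9 outcomes — {0/2/0/0; 0/2/0/2; 0/2/2/2; 2/0/0/0; 2/0/0/2; 2/0/2/2; 2/2/0/0; 2/2/0/2; 2/2/2/2}
SC∖claimed = {0/2/2/2}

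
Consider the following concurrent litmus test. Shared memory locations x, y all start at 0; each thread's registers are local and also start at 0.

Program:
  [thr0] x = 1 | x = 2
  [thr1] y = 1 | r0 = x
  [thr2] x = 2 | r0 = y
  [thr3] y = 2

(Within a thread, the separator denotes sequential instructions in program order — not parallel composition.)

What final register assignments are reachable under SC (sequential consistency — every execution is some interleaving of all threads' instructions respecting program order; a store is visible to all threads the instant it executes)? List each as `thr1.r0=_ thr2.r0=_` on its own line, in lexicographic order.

thr1.r0=0 thr2.r0=1
thr1.r0=0 thr2.r0=2
thr1.r0=1 thr2.r0=0
thr1.r0=1 thr2.r0=1
thr1.r0=1 thr2.r0=2
thr1.r0=2 thr2.r0=0
thr1.r0=2 thr2.r0=1
thr1.r0=2 thr2.r0=2

outcome vector order: (thr1.r0,thr2.r0)
|SC outcomes| = 8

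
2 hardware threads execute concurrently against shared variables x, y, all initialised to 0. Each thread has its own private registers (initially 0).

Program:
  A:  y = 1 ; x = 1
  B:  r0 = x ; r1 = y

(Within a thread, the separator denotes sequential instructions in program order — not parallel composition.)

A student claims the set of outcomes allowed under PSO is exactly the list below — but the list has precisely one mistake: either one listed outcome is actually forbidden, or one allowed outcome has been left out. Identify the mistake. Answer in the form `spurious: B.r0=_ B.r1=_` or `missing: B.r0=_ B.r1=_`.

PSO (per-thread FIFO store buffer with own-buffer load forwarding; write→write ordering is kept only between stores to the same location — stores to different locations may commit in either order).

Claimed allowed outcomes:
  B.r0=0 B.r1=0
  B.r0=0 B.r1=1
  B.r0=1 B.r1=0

outcome vector order: (B.r0,B.r1)
under PSO → <0 0> <0 1> <1 0> <1 1>
PSO∖claimed = {<1 1>}

missing: B.r0=1 B.r1=1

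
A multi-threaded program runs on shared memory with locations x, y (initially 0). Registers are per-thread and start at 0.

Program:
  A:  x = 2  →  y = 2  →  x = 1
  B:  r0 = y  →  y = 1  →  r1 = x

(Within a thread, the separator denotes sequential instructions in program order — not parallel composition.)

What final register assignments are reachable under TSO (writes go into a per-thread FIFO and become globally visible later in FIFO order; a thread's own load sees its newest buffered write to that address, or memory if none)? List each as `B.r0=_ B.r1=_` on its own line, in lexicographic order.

outcome vector order: (B.r0,B.r1)
|TSO outcomes| = 5

B.r0=0 B.r1=0
B.r0=0 B.r1=1
B.r0=0 B.r1=2
B.r0=2 B.r1=1
B.r0=2 B.r1=2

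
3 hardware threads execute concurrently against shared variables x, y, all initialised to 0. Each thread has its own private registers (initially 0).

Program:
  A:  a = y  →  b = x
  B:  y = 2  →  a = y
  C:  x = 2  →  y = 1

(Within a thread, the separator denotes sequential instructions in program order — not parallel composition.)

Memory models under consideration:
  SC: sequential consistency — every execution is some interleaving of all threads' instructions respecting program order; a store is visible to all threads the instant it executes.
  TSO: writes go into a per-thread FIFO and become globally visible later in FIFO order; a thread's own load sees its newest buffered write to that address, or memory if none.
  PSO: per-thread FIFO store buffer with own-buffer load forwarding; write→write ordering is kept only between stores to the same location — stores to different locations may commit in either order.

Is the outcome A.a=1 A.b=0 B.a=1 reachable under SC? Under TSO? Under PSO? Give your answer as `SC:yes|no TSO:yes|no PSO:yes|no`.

outcome vector order: (A.a,A.b,B.a)
SC (10): 0/0/1, 0/0/2, 0/2/1, 0/2/2, 1/2/1, 1/2/2, 2/0/1, 2/0/2, 2/2/1, 2/2/2
TSO (10): 0/0/1, 0/0/2, 0/2/1, 0/2/2, 1/2/1, 1/2/2, 2/0/1, 2/0/2, 2/2/1, 2/2/2
PSO (12): 0/0/1, 0/0/2, 0/2/1, 0/2/2, 1/0/1, 1/0/2, 1/2/1, 1/2/2, 2/0/1, 2/0/2, 2/2/1, 2/2/2
target 1/0/1 ∈ {PSO}

SC:no TSO:no PSO:yes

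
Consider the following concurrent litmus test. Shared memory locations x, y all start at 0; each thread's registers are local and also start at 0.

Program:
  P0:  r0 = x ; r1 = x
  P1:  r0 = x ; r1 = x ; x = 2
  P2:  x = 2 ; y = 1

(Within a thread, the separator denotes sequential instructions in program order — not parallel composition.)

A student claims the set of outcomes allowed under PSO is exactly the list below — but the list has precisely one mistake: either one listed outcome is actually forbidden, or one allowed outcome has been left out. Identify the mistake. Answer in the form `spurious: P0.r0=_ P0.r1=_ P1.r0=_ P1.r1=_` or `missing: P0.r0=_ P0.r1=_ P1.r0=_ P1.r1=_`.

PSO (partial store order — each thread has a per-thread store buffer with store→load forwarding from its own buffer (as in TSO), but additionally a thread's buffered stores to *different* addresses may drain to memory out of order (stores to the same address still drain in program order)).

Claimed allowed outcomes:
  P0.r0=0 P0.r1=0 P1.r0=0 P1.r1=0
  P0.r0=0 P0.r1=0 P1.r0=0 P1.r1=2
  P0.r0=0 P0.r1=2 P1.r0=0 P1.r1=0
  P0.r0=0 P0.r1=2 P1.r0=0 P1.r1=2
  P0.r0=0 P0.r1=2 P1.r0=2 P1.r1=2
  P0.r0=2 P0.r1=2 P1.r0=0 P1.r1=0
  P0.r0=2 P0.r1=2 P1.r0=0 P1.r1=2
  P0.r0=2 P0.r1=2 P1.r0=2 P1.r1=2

missing: P0.r0=0 P0.r1=0 P1.r0=2 P1.r1=2

outcome vector order: (P0.r0,P0.r1,P1.r0,P1.r1)
PSO (9): 0/0/0/0 0/0/0/2 0/0/2/2 0/2/0/0 0/2/0/2 0/2/2/2 2/2/0/0 2/2/0/2 2/2/2/2
PSO∖claimed = {0/0/2/2}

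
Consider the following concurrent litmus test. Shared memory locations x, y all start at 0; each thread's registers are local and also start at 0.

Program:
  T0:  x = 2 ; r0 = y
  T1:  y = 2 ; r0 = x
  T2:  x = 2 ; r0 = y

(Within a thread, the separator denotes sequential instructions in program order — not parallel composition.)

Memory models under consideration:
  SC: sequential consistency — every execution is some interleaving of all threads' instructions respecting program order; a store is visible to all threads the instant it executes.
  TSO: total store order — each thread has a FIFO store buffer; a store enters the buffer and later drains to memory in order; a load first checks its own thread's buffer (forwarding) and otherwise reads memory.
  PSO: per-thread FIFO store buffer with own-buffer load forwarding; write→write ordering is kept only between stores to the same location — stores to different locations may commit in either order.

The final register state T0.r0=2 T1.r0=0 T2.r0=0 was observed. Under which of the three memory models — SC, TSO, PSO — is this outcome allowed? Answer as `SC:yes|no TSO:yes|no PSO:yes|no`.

SC:no TSO:yes PSO:yes

outcome vector order: (T0.r0,T1.r0,T2.r0)
[SC] allowed = {0/2/0 0/2/2 2/0/2 2/2/0 2/2/2}
[TSO] allowed = {0/0/0 0/0/2 0/2/0 0/2/2 2/0/0 2/0/2 2/2/0 2/2/2}
[PSO] allowed = {0/0/0 0/0/2 0/2/0 0/2/2 2/0/0 2/0/2 2/2/0 2/2/2}
target 2/0/0 ∈ {TSO,PSO}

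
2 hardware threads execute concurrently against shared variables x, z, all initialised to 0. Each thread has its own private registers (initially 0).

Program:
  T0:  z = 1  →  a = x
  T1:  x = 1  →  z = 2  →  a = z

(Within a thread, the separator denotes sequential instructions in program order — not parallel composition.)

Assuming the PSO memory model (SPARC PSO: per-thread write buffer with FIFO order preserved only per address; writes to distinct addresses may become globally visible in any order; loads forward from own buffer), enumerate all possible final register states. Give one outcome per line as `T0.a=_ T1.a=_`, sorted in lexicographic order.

outcome vector order: (T0.a,T1.a)
|PSO outcomes| = 4

T0.a=0 T1.a=1
T0.a=0 T1.a=2
T0.a=1 T1.a=1
T0.a=1 T1.a=2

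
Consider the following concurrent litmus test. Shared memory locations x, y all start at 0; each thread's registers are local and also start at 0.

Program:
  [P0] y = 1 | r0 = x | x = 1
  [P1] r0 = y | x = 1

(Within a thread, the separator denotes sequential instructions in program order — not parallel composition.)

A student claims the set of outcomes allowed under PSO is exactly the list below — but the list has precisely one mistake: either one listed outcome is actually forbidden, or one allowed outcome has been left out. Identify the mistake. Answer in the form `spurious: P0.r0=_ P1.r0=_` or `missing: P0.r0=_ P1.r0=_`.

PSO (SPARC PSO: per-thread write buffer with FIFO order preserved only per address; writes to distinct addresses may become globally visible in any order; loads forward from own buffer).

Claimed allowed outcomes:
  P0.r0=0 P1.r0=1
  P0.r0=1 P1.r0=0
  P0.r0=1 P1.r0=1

outcome vector order: (P0.r0,P1.r0)
PSO: 4 outcomes — {<0 0> <0 1> <1 0> <1 1>}
PSO∖claimed = {<0 0>}

missing: P0.r0=0 P1.r0=0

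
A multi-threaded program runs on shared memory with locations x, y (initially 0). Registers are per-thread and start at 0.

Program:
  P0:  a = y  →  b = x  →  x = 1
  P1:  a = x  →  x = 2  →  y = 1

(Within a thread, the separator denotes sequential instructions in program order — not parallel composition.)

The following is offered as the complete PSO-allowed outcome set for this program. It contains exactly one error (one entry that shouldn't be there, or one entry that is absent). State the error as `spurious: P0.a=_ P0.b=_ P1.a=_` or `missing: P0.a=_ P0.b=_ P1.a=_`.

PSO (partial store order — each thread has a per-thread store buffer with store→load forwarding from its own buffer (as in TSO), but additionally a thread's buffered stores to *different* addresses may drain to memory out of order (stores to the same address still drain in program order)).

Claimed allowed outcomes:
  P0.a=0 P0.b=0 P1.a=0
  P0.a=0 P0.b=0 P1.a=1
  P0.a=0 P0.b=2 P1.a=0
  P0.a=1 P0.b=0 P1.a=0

missing: P0.a=1 P0.b=2 P1.a=0

outcome vector order: (P0.a,P0.b,P1.a)
PSO: 5 outcomes — {(0,0,0) (0,0,1) (0,2,0) (1,0,0) (1,2,0)}
PSO∖claimed = {(1,2,0)}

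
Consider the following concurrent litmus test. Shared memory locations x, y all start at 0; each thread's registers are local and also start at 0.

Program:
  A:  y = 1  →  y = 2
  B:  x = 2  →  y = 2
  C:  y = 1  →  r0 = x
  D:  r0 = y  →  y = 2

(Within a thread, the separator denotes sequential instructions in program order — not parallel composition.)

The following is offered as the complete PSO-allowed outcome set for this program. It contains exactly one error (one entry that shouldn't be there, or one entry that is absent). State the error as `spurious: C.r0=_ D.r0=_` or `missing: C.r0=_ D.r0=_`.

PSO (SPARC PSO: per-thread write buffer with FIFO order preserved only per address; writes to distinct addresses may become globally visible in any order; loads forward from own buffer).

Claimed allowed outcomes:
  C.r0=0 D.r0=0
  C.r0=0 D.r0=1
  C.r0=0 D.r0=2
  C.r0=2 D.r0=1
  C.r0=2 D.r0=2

missing: C.r0=2 D.r0=0

outcome vector order: (C.r0,D.r0)
PSO (6): 0/0 0/1 0/2 2/0 2/1 2/2
PSO∖claimed = {2/0}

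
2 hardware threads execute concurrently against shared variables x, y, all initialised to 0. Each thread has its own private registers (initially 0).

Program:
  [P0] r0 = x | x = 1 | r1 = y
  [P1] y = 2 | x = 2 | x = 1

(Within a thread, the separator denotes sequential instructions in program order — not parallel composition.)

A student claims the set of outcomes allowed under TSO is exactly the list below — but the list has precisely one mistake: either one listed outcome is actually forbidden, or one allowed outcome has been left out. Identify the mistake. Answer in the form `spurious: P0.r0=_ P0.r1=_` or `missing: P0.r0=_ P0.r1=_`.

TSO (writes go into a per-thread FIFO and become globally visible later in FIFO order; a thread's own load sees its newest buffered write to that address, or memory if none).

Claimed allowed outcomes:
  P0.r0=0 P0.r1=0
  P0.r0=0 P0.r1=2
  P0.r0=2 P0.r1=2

missing: P0.r0=1 P0.r1=2

outcome vector order: (P0.r0,P0.r1)
TSO (4): (0,0) (0,2) (1,2) (2,2)
TSO∖claimed = {(1,2)}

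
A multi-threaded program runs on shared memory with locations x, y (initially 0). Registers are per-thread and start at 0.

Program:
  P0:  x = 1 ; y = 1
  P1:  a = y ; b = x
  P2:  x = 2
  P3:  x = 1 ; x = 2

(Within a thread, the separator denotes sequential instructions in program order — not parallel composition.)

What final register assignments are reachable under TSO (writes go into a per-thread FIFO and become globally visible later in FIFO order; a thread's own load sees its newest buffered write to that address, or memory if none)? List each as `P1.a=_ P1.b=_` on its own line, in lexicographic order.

outcome vector order: (P1.a,P1.b)
|TSO outcomes| = 5

P1.a=0 P1.b=0
P1.a=0 P1.b=1
P1.a=0 P1.b=2
P1.a=1 P1.b=1
P1.a=1 P1.b=2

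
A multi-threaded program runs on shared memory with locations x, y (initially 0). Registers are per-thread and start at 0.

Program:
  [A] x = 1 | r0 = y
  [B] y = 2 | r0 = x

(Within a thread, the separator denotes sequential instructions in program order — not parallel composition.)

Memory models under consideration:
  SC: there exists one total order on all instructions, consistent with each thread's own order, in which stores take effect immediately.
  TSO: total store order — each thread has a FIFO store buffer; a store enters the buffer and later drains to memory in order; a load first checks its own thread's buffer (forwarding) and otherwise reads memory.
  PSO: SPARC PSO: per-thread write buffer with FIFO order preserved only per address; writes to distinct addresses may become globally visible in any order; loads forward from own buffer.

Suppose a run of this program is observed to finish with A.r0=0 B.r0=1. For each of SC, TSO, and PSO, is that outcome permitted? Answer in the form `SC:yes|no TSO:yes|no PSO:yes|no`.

outcome vector order: (A.r0,B.r0)
[SC] allowed = {0/1; 2/0; 2/1}
[TSO] allowed = {0/0; 0/1; 2/0; 2/1}
[PSO] allowed = {0/0; 0/1; 2/0; 2/1}
target 0/1 ∈ {SC,TSO,PSO}

SC:yes TSO:yes PSO:yes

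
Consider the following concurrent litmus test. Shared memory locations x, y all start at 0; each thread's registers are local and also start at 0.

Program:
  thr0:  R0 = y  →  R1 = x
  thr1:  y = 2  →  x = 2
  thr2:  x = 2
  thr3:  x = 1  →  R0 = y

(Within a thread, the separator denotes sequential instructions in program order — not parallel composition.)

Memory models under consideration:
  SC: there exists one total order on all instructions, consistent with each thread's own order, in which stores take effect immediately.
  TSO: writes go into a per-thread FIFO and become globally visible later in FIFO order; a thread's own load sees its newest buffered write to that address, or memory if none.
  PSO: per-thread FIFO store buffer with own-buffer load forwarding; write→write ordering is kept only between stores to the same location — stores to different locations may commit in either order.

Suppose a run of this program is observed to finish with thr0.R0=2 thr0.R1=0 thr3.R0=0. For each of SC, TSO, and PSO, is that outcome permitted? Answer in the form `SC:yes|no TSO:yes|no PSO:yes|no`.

SC:no TSO:yes PSO:yes

outcome vector order: (thr0.R0,thr0.R1,thr3.R0)
under SC → <0 0 0>; <0 0 2>; <0 1 0>; <0 1 2>; <0 2 0>; <0 2 2>; <2 0 2>; <2 1 0>; <2 1 2>; <2 2 0>; <2 2 2>
under TSO → <0 0 0>; <0 0 2>; <0 1 0>; <0 1 2>; <0 2 0>; <0 2 2>; <2 0 0>; <2 0 2>; <2 1 0>; <2 1 2>; <2 2 0>; <2 2 2>
under PSO → <0 0 0>; <0 0 2>; <0 1 0>; <0 1 2>; <0 2 0>; <0 2 2>; <2 0 0>; <2 0 2>; <2 1 0>; <2 1 2>; <2 2 0>; <2 2 2>
target <2 0 0> ∈ {TSO,PSO}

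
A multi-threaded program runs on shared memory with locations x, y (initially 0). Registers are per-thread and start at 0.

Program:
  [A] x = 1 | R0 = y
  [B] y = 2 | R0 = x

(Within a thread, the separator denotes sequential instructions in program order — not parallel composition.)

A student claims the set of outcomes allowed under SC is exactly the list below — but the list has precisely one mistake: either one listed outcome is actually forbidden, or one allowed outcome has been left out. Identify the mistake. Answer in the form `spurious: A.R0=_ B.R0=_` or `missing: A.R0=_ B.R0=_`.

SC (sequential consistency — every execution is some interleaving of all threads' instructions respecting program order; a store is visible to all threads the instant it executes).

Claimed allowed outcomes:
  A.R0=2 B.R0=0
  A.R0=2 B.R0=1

outcome vector order: (A.R0,B.R0)
SC (3): <0 1> <2 0> <2 1>
SC∖claimed = {<0 1>}

missing: A.R0=0 B.R0=1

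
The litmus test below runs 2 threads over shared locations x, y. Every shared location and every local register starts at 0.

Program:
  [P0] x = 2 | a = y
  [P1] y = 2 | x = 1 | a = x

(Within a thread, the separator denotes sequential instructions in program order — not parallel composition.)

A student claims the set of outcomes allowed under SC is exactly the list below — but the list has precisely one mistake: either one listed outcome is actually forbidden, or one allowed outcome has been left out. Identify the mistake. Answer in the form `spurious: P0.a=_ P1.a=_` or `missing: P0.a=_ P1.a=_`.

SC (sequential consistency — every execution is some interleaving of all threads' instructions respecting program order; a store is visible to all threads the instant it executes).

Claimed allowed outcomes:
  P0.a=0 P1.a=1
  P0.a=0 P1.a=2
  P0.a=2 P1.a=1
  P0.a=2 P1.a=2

outcome vector order: (P0.a,P1.a)
under SC → <0 1>, <2 1>, <2 2>
claimed∖SC = {<0 2>}

spurious: P0.a=0 P1.a=2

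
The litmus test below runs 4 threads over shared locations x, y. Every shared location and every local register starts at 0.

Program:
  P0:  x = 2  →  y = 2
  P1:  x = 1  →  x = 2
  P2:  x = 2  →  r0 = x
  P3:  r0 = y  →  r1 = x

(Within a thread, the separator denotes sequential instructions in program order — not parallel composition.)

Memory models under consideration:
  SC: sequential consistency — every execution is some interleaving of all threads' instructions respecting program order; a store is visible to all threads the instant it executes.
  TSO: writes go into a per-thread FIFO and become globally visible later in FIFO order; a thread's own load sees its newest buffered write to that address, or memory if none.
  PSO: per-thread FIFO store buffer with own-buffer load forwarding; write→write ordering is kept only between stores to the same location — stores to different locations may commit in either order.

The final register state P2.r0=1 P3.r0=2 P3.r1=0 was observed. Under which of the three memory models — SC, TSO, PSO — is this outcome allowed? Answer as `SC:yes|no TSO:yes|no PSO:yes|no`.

SC:no TSO:no PSO:yes

outcome vector order: (P2.r0,P3.r0,P3.r1)
SC: 10 outcomes — {100, 101, 102, 121, 122, 200, 201, 202, 221, 222}
TSO: 10 outcomes — {100, 101, 102, 121, 122, 200, 201, 202, 221, 222}
PSO: 12 outcomes — {100, 101, 102, 120, 121, 122, 200, 201, 202, 220, 221, 222}
target 120 ∈ {PSO}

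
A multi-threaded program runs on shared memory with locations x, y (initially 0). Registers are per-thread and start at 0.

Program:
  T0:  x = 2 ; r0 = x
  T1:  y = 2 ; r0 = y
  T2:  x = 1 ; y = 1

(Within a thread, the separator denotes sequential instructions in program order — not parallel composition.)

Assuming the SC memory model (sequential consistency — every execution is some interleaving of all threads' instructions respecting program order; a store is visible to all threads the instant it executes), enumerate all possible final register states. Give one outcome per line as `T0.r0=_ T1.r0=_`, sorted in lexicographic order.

outcome vector order: (T0.r0,T1.r0)
|SC outcomes| = 4

T0.r0=1 T1.r0=1
T0.r0=1 T1.r0=2
T0.r0=2 T1.r0=1
T0.r0=2 T1.r0=2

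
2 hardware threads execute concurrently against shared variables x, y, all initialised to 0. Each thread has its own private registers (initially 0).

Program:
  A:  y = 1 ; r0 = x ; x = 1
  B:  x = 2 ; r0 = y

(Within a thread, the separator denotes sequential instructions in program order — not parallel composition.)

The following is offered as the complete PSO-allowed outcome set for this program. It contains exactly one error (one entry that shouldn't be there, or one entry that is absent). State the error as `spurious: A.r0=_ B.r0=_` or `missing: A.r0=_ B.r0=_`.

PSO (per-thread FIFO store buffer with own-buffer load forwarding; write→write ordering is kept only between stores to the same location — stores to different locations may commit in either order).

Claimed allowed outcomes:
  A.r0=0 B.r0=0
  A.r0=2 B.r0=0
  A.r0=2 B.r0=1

outcome vector order: (A.r0,B.r0)
under PSO → 0/0 0/1 2/0 2/1
PSO∖claimed = {0/1}

missing: A.r0=0 B.r0=1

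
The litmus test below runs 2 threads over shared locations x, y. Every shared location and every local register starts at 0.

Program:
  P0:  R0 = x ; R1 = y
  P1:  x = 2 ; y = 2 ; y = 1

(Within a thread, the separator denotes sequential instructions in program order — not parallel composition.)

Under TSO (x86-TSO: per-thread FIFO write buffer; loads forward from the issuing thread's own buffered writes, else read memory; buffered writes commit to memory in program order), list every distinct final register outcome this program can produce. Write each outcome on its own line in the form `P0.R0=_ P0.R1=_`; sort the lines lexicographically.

outcome vector order: (P0.R0,P0.R1)
|TSO outcomes| = 6

P0.R0=0 P0.R1=0
P0.R0=0 P0.R1=1
P0.R0=0 P0.R1=2
P0.R0=2 P0.R1=0
P0.R0=2 P0.R1=1
P0.R0=2 P0.R1=2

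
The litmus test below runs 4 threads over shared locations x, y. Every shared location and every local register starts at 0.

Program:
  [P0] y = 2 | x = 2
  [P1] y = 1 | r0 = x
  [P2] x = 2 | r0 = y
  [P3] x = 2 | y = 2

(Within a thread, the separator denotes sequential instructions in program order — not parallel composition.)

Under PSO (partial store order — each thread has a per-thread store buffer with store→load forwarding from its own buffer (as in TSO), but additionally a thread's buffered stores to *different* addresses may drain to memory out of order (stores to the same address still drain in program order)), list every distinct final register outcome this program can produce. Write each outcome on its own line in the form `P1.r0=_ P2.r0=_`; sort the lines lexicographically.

P1.r0=0 P2.r0=0
P1.r0=0 P2.r0=1
P1.r0=0 P2.r0=2
P1.r0=2 P2.r0=0
P1.r0=2 P2.r0=1
P1.r0=2 P2.r0=2

outcome vector order: (P1.r0,P2.r0)
|PSO outcomes| = 6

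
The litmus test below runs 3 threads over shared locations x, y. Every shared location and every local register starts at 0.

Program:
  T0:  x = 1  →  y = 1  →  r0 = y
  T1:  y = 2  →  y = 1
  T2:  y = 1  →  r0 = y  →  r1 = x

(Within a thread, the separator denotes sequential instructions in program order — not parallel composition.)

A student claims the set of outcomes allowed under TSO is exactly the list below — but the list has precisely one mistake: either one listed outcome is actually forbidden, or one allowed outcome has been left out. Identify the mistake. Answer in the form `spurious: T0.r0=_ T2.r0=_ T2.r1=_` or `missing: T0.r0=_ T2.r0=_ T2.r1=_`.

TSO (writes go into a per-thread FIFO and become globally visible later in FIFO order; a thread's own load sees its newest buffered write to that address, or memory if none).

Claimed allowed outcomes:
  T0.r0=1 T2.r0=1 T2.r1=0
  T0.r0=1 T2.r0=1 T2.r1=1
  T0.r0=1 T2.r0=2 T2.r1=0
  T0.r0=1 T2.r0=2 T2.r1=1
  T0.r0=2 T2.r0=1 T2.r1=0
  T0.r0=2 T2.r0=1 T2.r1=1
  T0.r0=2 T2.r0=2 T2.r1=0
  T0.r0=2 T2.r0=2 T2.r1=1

outcome vector order: (T0.r0,T2.r0,T2.r1)
under TSO → 1/1/0 1/1/1 1/2/0 1/2/1 2/1/0 2/1/1 2/2/1
claimed∖TSO = {2/2/0}

spurious: T0.r0=2 T2.r0=2 T2.r1=0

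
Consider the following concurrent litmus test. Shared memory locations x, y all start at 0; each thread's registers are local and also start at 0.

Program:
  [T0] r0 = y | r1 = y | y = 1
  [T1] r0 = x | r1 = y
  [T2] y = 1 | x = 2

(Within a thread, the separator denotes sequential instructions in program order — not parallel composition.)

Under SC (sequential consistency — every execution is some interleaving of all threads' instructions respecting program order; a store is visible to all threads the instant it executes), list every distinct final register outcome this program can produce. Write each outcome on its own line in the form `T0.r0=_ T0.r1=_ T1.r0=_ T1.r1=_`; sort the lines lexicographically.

T0.r0=0 T0.r1=0 T1.r0=0 T1.r1=0
T0.r0=0 T0.r1=0 T1.r0=0 T1.r1=1
T0.r0=0 T0.r1=0 T1.r0=2 T1.r1=1
T0.r0=0 T0.r1=1 T1.r0=0 T1.r1=0
T0.r0=0 T0.r1=1 T1.r0=0 T1.r1=1
T0.r0=0 T0.r1=1 T1.r0=2 T1.r1=1
T0.r0=1 T0.r1=1 T1.r0=0 T1.r1=0
T0.r0=1 T0.r1=1 T1.r0=0 T1.r1=1
T0.r0=1 T0.r1=1 T1.r0=2 T1.r1=1

outcome vector order: (T0.r0,T0.r1,T1.r0,T1.r1)
|SC outcomes| = 9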